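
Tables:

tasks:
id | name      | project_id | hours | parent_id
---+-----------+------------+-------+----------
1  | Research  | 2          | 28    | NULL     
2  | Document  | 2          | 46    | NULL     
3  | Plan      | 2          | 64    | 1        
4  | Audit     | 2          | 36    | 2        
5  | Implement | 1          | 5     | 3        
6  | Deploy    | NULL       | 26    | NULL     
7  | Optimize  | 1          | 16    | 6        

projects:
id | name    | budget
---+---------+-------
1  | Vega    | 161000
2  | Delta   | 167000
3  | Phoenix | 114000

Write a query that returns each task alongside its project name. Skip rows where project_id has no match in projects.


INNER JOIN keeps only tasks rows whose project_id matches an id in projects. Walk through each task:
  - task 1 (Research): project_id=2 -> matches Delta
  - task 2 (Document): project_id=2 -> matches Delta
  - task 3 (Plan): project_id=2 -> matches Delta
  - task 4 (Audit): project_id=2 -> matches Delta
  - task 5 (Implement): project_id=1 -> matches Vega
  - task 6 (Deploy): project_id=NULL, no match -> dropped
  - task 7 (Optimize): project_id=1 -> matches Vega
So 1 of 7 rows is dropped.

SQL:
SELECT a.name, b.name AS project
FROM tasks a
INNER JOIN projects b ON a.project_id = b.id

Result:
name      | project
----------+--------
Research  | Delta  
Document  | Delta  
Plan      | Delta  
Audit     | Delta  
Implement | Vega   
Optimize  | Vega   


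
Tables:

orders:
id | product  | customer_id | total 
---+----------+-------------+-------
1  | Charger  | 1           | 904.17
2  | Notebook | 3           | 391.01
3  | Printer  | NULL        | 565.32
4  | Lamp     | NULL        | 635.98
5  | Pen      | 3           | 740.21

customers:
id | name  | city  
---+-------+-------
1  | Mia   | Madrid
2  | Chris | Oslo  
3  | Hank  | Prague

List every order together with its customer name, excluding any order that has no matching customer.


INNER JOIN keeps only orders rows whose customer_id matches an id in customers. Walk through each order:
  - order 1 (Charger): customer_id=1 -> matches Mia
  - order 2 (Notebook): customer_id=3 -> matches Hank
  - order 3 (Printer): customer_id=NULL, no match -> dropped
  - order 4 (Lamp): customer_id=NULL, no match -> dropped
  - order 5 (Pen): customer_id=3 -> matches Hank
So 2 of 5 rows are dropped.

SQL:
SELECT a.product, b.name AS customer
FROM orders a
INNER JOIN customers b ON a.customer_id = b.id

Result:
product  | customer
---------+---------
Charger  | Mia     
Notebook | Hank    
Pen      | Hank    


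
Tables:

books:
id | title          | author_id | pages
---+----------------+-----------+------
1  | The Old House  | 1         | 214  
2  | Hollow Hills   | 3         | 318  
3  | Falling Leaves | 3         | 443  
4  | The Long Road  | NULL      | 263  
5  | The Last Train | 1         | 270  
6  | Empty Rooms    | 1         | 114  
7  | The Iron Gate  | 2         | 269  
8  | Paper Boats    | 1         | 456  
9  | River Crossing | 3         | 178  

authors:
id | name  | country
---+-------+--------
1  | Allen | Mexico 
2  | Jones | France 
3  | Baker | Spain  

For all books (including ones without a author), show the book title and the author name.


LEFT JOIN keeps every row from books (the left table); where author_id has no match in authors, the author columns become NULL. Walk through each book:
  - book 1 (The Old House): author_id=1 -> matches Allen
  - book 2 (Hollow Hills): author_id=3 -> matches Baker
  - book 3 (Falling Leaves): author_id=3 -> matches Baker
  - book 4 (The Long Road): author_id=NULL, no match -> kept with NULL
  - book 5 (The Last Train): author_id=1 -> matches Allen
  - book 6 (Empty Rooms): author_id=1 -> matches Allen
  - book 7 (The Iron Gate): author_id=2 -> matches Jones
  - book 8 (Paper Boats): author_id=1 -> matches Allen
  - book 9 (River Crossing): author_id=3 -> matches Baker
All 9 rows appear; 1 has NULL author.

SQL:
SELECT a.title, b.name AS author
FROM books a
LEFT JOIN authors b ON a.author_id = b.id

Result:
title          | author
---------------+-------
The Old House  | Allen 
Hollow Hills   | Baker 
Falling Leaves | Baker 
The Long Road  | NULL  
The Last Train | Allen 
Empty Rooms    | Allen 
The Iron Gate  | Jones 
Paper Boats    | Allen 
River Crossing | Baker 


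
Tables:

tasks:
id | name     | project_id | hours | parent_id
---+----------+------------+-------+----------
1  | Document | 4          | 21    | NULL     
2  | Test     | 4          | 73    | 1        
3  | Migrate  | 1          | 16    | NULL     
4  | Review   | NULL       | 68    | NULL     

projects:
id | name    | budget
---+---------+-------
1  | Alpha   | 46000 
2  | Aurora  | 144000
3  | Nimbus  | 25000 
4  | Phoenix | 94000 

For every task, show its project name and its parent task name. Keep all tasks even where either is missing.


Two LEFT JOINs from the same base table tasks: one to projects via project_id, one to tasks itself via parent_id. Both are LEFT so every task is preserved.
Match against projects:
  - task 1 (Document): project_id=4 -> matches Phoenix
  - task 2 (Test): project_id=4 -> matches Phoenix
  - task 3 (Migrate): project_id=1 -> matches Alpha
  - task 4 (Review): project_id=NULL, no match -> kept with NULL
Match against tasks (self):
  - task 1 (Document): parent_id=NULL -> NULL
  - task 2 (Test): parent_id=1 -> Document
  - task 3 (Migrate): parent_id=NULL -> NULL
  - task 4 (Review): parent_id=NULL -> NULL

SQL:
SELECT a.name, b.name AS project, c.name AS parent
FROM tasks a
LEFT JOIN projects b ON a.project_id = b.id
LEFT JOIN tasks c ON a.parent_id = c.id

Result:
name     | project | parent  
---------+---------+---------
Document | Phoenix | NULL    
Test     | Phoenix | Document
Migrate  | Alpha   | NULL    
Review   | NULL    | NULL    


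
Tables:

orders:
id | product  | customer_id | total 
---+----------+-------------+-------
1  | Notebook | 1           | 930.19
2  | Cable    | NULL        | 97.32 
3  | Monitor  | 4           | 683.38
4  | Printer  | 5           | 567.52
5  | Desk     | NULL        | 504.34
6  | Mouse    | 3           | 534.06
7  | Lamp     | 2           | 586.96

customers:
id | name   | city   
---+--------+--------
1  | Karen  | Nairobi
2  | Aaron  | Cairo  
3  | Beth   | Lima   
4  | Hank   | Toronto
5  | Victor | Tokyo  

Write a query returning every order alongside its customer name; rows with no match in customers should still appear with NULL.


LEFT JOIN keeps every row from orders (the left table); where customer_id has no match in customers, the customer columns become NULL. Walk through each order:
  - order 1 (Notebook): customer_id=1 -> matches Karen
  - order 2 (Cable): customer_id=NULL, no match -> kept with NULL
  - order 3 (Monitor): customer_id=4 -> matches Hank
  - order 4 (Printer): customer_id=5 -> matches Victor
  - order 5 (Desk): customer_id=NULL, no match -> kept with NULL
  - order 6 (Mouse): customer_id=3 -> matches Beth
  - order 7 (Lamp): customer_id=2 -> matches Aaron
All 7 rows appear; 2 have NULL customer.

SQL:
SELECT a.product, b.name AS customer
FROM orders a
LEFT JOIN customers b ON a.customer_id = b.id

Result:
product  | customer
---------+---------
Notebook | Karen   
Cable    | NULL    
Monitor  | Hank    
Printer  | Victor  
Desk     | NULL    
Mouse    | Beth    
Lamp     | Aaron   


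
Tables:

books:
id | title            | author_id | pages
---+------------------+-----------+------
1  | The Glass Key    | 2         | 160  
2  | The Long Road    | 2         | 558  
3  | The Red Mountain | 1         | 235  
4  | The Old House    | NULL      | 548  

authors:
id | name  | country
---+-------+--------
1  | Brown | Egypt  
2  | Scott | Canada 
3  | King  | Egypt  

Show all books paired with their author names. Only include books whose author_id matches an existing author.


INNER JOIN keeps only books rows whose author_id matches an id in authors. Walk through each book:
  - book 1 (The Glass Key): author_id=2 -> matches Scott
  - book 2 (The Long Road): author_id=2 -> matches Scott
  - book 3 (The Red Mountain): author_id=1 -> matches Brown
  - book 4 (The Old House): author_id=NULL, no match -> dropped
So 1 of 4 rows is dropped.

SQL:
SELECT a.title, b.name AS author
FROM books a
INNER JOIN authors b ON a.author_id = b.id

Result:
title            | author
-----------------+-------
The Glass Key    | Scott 
The Long Road    | Scott 
The Red Mountain | Brown 


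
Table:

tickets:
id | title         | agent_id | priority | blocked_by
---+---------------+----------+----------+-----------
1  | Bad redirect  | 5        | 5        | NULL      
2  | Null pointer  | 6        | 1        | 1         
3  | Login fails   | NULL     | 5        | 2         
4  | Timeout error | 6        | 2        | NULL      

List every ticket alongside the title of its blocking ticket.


This is a self-join: tickets is joined to a second copy of itself, matching each row's blocked_by to another row's id. Use LEFT JOIN so rows with blocked_by=NULL are kept.
  - ticket 1 (Bad redirect): blocked_by=NULL -> NULL
  - ticket 2 (Null pointer): blocked_by=1 -> Bad redirect
  - ticket 3 (Login fails): blocked_by=2 -> Null pointer
  - ticket 4 (Timeout error): blocked_by=NULL -> NULL

SQL:
SELECT a.title AS item, b.title AS blocked_by
FROM tickets a
LEFT JOIN tickets b ON a.blocked_by = b.id

Result:
item          | blocked_by  
--------------+-------------
Bad redirect  | NULL        
Null pointer  | Bad redirect
Login fails   | Null pointer
Timeout error | NULL        


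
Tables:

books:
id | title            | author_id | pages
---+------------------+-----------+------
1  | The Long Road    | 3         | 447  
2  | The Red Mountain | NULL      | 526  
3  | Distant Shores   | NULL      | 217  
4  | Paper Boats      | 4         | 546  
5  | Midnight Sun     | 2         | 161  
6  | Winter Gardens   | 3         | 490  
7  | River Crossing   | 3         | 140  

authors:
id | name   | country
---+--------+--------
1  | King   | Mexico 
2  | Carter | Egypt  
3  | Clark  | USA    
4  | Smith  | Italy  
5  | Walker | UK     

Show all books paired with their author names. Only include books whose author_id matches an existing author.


INNER JOIN keeps only books rows whose author_id matches an id in authors. Walk through each book:
  - book 1 (The Long Road): author_id=3 -> matches Clark
  - book 2 (The Red Mountain): author_id=NULL, no match -> dropped
  - book 3 (Distant Shores): author_id=NULL, no match -> dropped
  - book 4 (Paper Boats): author_id=4 -> matches Smith
  - book 5 (Midnight Sun): author_id=2 -> matches Carter
  - book 6 (Winter Gardens): author_id=3 -> matches Clark
  - book 7 (River Crossing): author_id=3 -> matches Clark
So 2 of 7 rows are dropped.

SQL:
SELECT a.title, b.name AS author
FROM books a
INNER JOIN authors b ON a.author_id = b.id

Result:
title          | author
---------------+-------
The Long Road  | Clark 
Paper Boats    | Smith 
Midnight Sun   | Carter
Winter Gardens | Clark 
River Crossing | Clark 


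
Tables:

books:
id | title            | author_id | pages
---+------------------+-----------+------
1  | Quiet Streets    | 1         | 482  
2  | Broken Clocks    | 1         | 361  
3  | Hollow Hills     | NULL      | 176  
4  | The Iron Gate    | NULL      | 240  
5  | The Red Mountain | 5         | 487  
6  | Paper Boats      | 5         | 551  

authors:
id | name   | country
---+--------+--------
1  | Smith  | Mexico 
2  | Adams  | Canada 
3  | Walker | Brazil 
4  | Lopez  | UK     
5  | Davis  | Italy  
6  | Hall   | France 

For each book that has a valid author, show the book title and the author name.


INNER JOIN keeps only books rows whose author_id matches an id in authors. Walk through each book:
  - book 1 (Quiet Streets): author_id=1 -> matches Smith
  - book 2 (Broken Clocks): author_id=1 -> matches Smith
  - book 3 (Hollow Hills): author_id=NULL, no match -> dropped
  - book 4 (The Iron Gate): author_id=NULL, no match -> dropped
  - book 5 (The Red Mountain): author_id=5 -> matches Davis
  - book 6 (Paper Boats): author_id=5 -> matches Davis
So 2 of 6 rows are dropped.

SQL:
SELECT a.title, b.name AS author
FROM books a
INNER JOIN authors b ON a.author_id = b.id

Result:
title            | author
-----------------+-------
Quiet Streets    | Smith 
Broken Clocks    | Smith 
The Red Mountain | Davis 
Paper Boats      | Davis 


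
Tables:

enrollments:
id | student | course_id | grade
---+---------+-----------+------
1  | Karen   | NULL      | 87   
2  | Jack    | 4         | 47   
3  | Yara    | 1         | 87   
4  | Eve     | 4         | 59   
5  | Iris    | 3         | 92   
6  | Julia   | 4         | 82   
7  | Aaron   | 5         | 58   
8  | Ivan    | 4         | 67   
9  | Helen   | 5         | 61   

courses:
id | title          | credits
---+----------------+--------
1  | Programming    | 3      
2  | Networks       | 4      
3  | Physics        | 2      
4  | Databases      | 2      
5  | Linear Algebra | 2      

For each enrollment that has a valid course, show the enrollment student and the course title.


INNER JOIN keeps only enrollments rows whose course_id matches an id in courses. Walk through each enrollment:
  - enrollment 1 (Karen): course_id=NULL, no match -> dropped
  - enrollment 2 (Jack): course_id=4 -> matches Databases
  - enrollment 3 (Yara): course_id=1 -> matches Programming
  - enrollment 4 (Eve): course_id=4 -> matches Databases
  - enrollment 5 (Iris): course_id=3 -> matches Physics
  - enrollment 6 (Julia): course_id=4 -> matches Databases
  - enrollment 7 (Aaron): course_id=5 -> matches Linear Algebra
  - enrollment 8 (Ivan): course_id=4 -> matches Databases
  - enrollment 9 (Helen): course_id=5 -> matches Linear Algebra
So 1 of 9 rows is dropped.

SQL:
SELECT a.student, b.title AS course
FROM enrollments a
INNER JOIN courses b ON a.course_id = b.id

Result:
student | course        
--------+---------------
Jack    | Databases     
Yara    | Programming   
Eve     | Databases     
Iris    | Physics       
Julia   | Databases     
Aaron   | Linear Algebra
Ivan    | Databases     
Helen   | Linear Algebra


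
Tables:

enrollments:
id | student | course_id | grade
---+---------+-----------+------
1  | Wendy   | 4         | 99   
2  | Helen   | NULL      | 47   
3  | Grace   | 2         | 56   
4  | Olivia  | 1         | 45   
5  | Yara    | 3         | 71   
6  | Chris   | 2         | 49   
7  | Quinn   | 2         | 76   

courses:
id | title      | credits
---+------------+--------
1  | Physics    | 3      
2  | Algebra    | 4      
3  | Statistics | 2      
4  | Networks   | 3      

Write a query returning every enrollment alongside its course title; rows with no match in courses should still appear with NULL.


LEFT JOIN keeps every row from enrollments (the left table); where course_id has no match in courses, the course columns become NULL. Walk through each enrollment:
  - enrollment 1 (Wendy): course_id=4 -> matches Networks
  - enrollment 2 (Helen): course_id=NULL, no match -> kept with NULL
  - enrollment 3 (Grace): course_id=2 -> matches Algebra
  - enrollment 4 (Olivia): course_id=1 -> matches Physics
  - enrollment 5 (Yara): course_id=3 -> matches Statistics
  - enrollment 6 (Chris): course_id=2 -> matches Algebra
  - enrollment 7 (Quinn): course_id=2 -> matches Algebra
All 7 rows appear; 1 has NULL course.

SQL:
SELECT a.student, b.title AS course
FROM enrollments a
LEFT JOIN courses b ON a.course_id = b.id

Result:
student | course    
--------+-----------
Wendy   | Networks  
Helen   | NULL      
Grace   | Algebra   
Olivia  | Physics   
Yara    | Statistics
Chris   | Algebra   
Quinn   | Algebra   


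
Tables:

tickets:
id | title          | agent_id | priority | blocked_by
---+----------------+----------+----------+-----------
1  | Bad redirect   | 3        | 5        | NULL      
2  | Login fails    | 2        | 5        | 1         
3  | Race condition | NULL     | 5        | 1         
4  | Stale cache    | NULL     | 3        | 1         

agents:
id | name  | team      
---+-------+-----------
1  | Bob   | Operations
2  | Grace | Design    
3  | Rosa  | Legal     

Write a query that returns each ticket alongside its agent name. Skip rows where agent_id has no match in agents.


INNER JOIN keeps only tickets rows whose agent_id matches an id in agents. Walk through each ticket:
  - ticket 1 (Bad redirect): agent_id=3 -> matches Rosa
  - ticket 2 (Login fails): agent_id=2 -> matches Grace
  - ticket 3 (Race condition): agent_id=NULL, no match -> dropped
  - ticket 4 (Stale cache): agent_id=NULL, no match -> dropped
So 2 of 4 rows are dropped.

SQL:
SELECT a.title, b.name AS agent
FROM tickets a
INNER JOIN agents b ON a.agent_id = b.id

Result:
title        | agent
-------------+------
Bad redirect | Rosa 
Login fails  | Grace


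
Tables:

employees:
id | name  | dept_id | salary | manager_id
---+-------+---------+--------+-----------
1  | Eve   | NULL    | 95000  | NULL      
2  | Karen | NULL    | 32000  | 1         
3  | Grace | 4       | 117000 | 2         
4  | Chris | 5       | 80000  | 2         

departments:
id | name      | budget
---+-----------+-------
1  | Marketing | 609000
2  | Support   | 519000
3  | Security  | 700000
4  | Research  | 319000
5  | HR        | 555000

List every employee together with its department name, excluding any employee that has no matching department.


INNER JOIN keeps only employees rows whose dept_id matches an id in departments. Walk through each employee:
  - employee 1 (Eve): dept_id=NULL, no match -> dropped
  - employee 2 (Karen): dept_id=NULL, no match -> dropped
  - employee 3 (Grace): dept_id=4 -> matches Research
  - employee 4 (Chris): dept_id=5 -> matches HR
So 2 of 4 rows are dropped.

SQL:
SELECT a.name, b.name AS department
FROM employees a
INNER JOIN departments b ON a.dept_id = b.id

Result:
name  | department
------+-----------
Grace | Research  
Chris | HR        


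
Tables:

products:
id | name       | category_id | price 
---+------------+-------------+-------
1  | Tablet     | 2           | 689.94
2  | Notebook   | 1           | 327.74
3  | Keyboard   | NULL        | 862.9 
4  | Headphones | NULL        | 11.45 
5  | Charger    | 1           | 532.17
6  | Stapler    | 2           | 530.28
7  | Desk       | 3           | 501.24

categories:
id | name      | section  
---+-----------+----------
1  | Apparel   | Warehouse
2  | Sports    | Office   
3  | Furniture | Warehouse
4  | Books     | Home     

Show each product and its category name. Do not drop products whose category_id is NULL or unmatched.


LEFT JOIN keeps every row from products (the left table); where category_id has no match in categories, the category columns become NULL. Walk through each product:
  - product 1 (Tablet): category_id=2 -> matches Sports
  - product 2 (Notebook): category_id=1 -> matches Apparel
  - product 3 (Keyboard): category_id=NULL, no match -> kept with NULL
  - product 4 (Headphones): category_id=NULL, no match -> kept with NULL
  - product 5 (Charger): category_id=1 -> matches Apparel
  - product 6 (Stapler): category_id=2 -> matches Sports
  - product 7 (Desk): category_id=3 -> matches Furniture
All 7 rows appear; 2 have NULL category.

SQL:
SELECT a.name, b.name AS category
FROM products a
LEFT JOIN categories b ON a.category_id = b.id

Result:
name       | category 
-----------+----------
Tablet     | Sports   
Notebook   | Apparel  
Keyboard   | NULL     
Headphones | NULL     
Charger    | Apparel  
Stapler    | Sports   
Desk       | Furniture


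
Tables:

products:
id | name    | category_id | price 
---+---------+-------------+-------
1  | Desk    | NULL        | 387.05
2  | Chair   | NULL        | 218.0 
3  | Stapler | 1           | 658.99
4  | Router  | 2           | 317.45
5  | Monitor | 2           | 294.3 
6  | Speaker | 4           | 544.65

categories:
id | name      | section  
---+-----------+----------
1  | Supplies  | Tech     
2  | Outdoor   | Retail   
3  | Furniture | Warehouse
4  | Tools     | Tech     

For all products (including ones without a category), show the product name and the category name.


LEFT JOIN keeps every row from products (the left table); where category_id has no match in categories, the category columns become NULL. Walk through each product:
  - product 1 (Desk): category_id=NULL, no match -> kept with NULL
  - product 2 (Chair): category_id=NULL, no match -> kept with NULL
  - product 3 (Stapler): category_id=1 -> matches Supplies
  - product 4 (Router): category_id=2 -> matches Outdoor
  - product 5 (Monitor): category_id=2 -> matches Outdoor
  - product 6 (Speaker): category_id=4 -> matches Tools
All 6 rows appear; 2 have NULL category.

SQL:
SELECT a.name, b.name AS category
FROM products a
LEFT JOIN categories b ON a.category_id = b.id

Result:
name    | category
--------+---------
Desk    | NULL    
Chair   | NULL    
Stapler | Supplies
Router  | Outdoor 
Monitor | Outdoor 
Speaker | Tools   


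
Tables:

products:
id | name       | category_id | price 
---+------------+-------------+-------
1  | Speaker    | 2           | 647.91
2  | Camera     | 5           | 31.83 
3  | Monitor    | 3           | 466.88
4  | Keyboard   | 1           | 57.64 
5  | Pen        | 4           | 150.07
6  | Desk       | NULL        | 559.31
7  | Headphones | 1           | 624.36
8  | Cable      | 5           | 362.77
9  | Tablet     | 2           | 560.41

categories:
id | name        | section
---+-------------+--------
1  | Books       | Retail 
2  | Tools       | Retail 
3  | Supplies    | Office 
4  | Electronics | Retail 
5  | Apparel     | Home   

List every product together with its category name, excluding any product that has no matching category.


INNER JOIN keeps only products rows whose category_id matches an id in categories. Walk through each product:
  - product 1 (Speaker): category_id=2 -> matches Tools
  - product 2 (Camera): category_id=5 -> matches Apparel
  - product 3 (Monitor): category_id=3 -> matches Supplies
  - product 4 (Keyboard): category_id=1 -> matches Books
  - product 5 (Pen): category_id=4 -> matches Electronics
  - product 6 (Desk): category_id=NULL, no match -> dropped
  - product 7 (Headphones): category_id=1 -> matches Books
  - product 8 (Cable): category_id=5 -> matches Apparel
  - product 9 (Tablet): category_id=2 -> matches Tools
So 1 of 9 rows is dropped.

SQL:
SELECT a.name, b.name AS category
FROM products a
INNER JOIN categories b ON a.category_id = b.id

Result:
name       | category   
-----------+------------
Speaker    | Tools      
Camera     | Apparel    
Monitor    | Supplies   
Keyboard   | Books      
Pen        | Electronics
Headphones | Books      
Cable      | Apparel    
Tablet     | Tools      


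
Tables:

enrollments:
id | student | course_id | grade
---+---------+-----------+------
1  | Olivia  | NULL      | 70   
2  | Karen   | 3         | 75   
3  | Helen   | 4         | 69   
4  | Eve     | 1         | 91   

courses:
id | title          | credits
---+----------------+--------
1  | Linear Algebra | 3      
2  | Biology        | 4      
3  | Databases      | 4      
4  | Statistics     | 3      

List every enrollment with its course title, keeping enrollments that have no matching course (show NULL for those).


LEFT JOIN keeps every row from enrollments (the left table); where course_id has no match in courses, the course columns become NULL. Walk through each enrollment:
  - enrollment 1 (Olivia): course_id=NULL, no match -> kept with NULL
  - enrollment 2 (Karen): course_id=3 -> matches Databases
  - enrollment 3 (Helen): course_id=4 -> matches Statistics
  - enrollment 4 (Eve): course_id=1 -> matches Linear Algebra
All 4 rows appear; 1 has NULL course.

SQL:
SELECT a.student, b.title AS course
FROM enrollments a
LEFT JOIN courses b ON a.course_id = b.id

Result:
student | course        
--------+---------------
Olivia  | NULL          
Karen   | Databases     
Helen   | Statistics    
Eve     | Linear Algebra


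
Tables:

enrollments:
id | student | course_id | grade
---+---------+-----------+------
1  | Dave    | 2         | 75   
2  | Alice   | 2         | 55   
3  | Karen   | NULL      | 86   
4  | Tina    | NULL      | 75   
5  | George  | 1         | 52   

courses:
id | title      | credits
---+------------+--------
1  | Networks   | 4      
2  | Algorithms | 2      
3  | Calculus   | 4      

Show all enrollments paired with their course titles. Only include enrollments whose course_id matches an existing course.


INNER JOIN keeps only enrollments rows whose course_id matches an id in courses. Walk through each enrollment:
  - enrollment 1 (Dave): course_id=2 -> matches Algorithms
  - enrollment 2 (Alice): course_id=2 -> matches Algorithms
  - enrollment 3 (Karen): course_id=NULL, no match -> dropped
  - enrollment 4 (Tina): course_id=NULL, no match -> dropped
  - enrollment 5 (George): course_id=1 -> matches Networks
So 2 of 5 rows are dropped.

SQL:
SELECT a.student, b.title AS course
FROM enrollments a
INNER JOIN courses b ON a.course_id = b.id

Result:
student | course    
--------+-----------
Dave    | Algorithms
Alice   | Algorithms
George  | Networks  


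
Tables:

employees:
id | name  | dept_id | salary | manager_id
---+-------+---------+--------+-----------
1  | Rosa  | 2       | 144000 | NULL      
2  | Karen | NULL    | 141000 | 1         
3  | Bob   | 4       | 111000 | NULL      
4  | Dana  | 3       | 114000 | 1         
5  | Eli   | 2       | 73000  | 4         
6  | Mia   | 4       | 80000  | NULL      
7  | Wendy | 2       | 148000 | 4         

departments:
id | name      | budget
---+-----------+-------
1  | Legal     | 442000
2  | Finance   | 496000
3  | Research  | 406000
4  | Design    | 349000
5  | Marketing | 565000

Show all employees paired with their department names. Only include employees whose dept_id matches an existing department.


INNER JOIN keeps only employees rows whose dept_id matches an id in departments. Walk through each employee:
  - employee 1 (Rosa): dept_id=2 -> matches Finance
  - employee 2 (Karen): dept_id=NULL, no match -> dropped
  - employee 3 (Bob): dept_id=4 -> matches Design
  - employee 4 (Dana): dept_id=3 -> matches Research
  - employee 5 (Eli): dept_id=2 -> matches Finance
  - employee 6 (Mia): dept_id=4 -> matches Design
  - employee 7 (Wendy): dept_id=2 -> matches Finance
So 1 of 7 rows is dropped.

SQL:
SELECT a.name, b.name AS department
FROM employees a
INNER JOIN departments b ON a.dept_id = b.id

Result:
name  | department
------+-----------
Rosa  | Finance   
Bob   | Design    
Dana  | Research  
Eli   | Finance   
Mia   | Design    
Wendy | Finance   


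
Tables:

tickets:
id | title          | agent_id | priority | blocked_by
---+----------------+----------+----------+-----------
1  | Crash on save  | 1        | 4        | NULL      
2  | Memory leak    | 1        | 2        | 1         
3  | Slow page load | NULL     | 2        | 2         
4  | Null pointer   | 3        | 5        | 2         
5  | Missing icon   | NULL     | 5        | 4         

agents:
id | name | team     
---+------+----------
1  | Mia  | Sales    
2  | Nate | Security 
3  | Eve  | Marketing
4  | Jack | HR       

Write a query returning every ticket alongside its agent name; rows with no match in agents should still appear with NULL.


LEFT JOIN keeps every row from tickets (the left table); where agent_id has no match in agents, the agent columns become NULL. Walk through each ticket:
  - ticket 1 (Crash on save): agent_id=1 -> matches Mia
  - ticket 2 (Memory leak): agent_id=1 -> matches Mia
  - ticket 3 (Slow page load): agent_id=NULL, no match -> kept with NULL
  - ticket 4 (Null pointer): agent_id=3 -> matches Eve
  - ticket 5 (Missing icon): agent_id=NULL, no match -> kept with NULL
All 5 rows appear; 2 have NULL agent.

SQL:
SELECT a.title, b.name AS agent
FROM tickets a
LEFT JOIN agents b ON a.agent_id = b.id

Result:
title          | agent
---------------+------
Crash on save  | Mia  
Memory leak    | Mia  
Slow page load | NULL 
Null pointer   | Eve  
Missing icon   | NULL 


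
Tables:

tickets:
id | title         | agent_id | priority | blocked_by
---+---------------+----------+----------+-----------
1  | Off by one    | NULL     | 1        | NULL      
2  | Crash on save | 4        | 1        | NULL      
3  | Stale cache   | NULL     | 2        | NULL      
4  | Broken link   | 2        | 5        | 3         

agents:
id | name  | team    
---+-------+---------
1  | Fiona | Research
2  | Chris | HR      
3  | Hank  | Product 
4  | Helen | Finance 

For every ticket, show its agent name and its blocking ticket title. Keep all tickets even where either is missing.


Two LEFT JOINs from the same base table tickets: one to agents via agent_id, one to tickets itself via blocked_by. Both are LEFT so every ticket is preserved.
Match against agents:
  - ticket 1 (Off by one): agent_id=NULL, no match -> kept with NULL
  - ticket 2 (Crash on save): agent_id=4 -> matches Helen
  - ticket 3 (Stale cache): agent_id=NULL, no match -> kept with NULL
  - ticket 4 (Broken link): agent_id=2 -> matches Chris
Match against tickets (self):
  - ticket 1 (Off by one): blocked_by=NULL -> NULL
  - ticket 2 (Crash on save): blocked_by=NULL -> NULL
  - ticket 3 (Stale cache): blocked_by=NULL -> NULL
  - ticket 4 (Broken link): blocked_by=3 -> Stale cache

SQL:
SELECT a.title, b.name AS agent, c.title AS blocked_by
FROM tickets a
LEFT JOIN agents b ON a.agent_id = b.id
LEFT JOIN tickets c ON a.blocked_by = c.id

Result:
title         | agent | blocked_by 
--------------+-------+------------
Off by one    | NULL  | NULL       
Crash on save | Helen | NULL       
Stale cache   | NULL  | NULL       
Broken link   | Chris | Stale cache


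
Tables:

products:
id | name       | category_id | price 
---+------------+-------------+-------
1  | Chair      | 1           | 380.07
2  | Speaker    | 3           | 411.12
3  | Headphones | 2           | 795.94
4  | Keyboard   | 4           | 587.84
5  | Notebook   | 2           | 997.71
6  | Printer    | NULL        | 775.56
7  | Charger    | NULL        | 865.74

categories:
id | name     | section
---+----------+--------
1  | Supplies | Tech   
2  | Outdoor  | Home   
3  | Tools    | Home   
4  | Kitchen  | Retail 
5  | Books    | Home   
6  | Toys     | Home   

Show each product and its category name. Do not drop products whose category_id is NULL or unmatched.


LEFT JOIN keeps every row from products (the left table); where category_id has no match in categories, the category columns become NULL. Walk through each product:
  - product 1 (Chair): category_id=1 -> matches Supplies
  - product 2 (Speaker): category_id=3 -> matches Tools
  - product 3 (Headphones): category_id=2 -> matches Outdoor
  - product 4 (Keyboard): category_id=4 -> matches Kitchen
  - product 5 (Notebook): category_id=2 -> matches Outdoor
  - product 6 (Printer): category_id=NULL, no match -> kept with NULL
  - product 7 (Charger): category_id=NULL, no match -> kept with NULL
All 7 rows appear; 2 have NULL category.

SQL:
SELECT a.name, b.name AS category
FROM products a
LEFT JOIN categories b ON a.category_id = b.id

Result:
name       | category
-----------+---------
Chair      | Supplies
Speaker    | Tools   
Headphones | Outdoor 
Keyboard   | Kitchen 
Notebook   | Outdoor 
Printer    | NULL    
Charger    | NULL    


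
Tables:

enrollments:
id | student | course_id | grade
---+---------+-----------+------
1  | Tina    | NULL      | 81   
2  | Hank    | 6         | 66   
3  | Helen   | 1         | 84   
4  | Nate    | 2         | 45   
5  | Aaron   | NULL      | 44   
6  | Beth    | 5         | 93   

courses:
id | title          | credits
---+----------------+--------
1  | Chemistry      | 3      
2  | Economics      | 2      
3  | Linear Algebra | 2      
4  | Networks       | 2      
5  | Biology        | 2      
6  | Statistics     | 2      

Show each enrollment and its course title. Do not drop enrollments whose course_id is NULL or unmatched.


LEFT JOIN keeps every row from enrollments (the left table); where course_id has no match in courses, the course columns become NULL. Walk through each enrollment:
  - enrollment 1 (Tina): course_id=NULL, no match -> kept with NULL
  - enrollment 2 (Hank): course_id=6 -> matches Statistics
  - enrollment 3 (Helen): course_id=1 -> matches Chemistry
  - enrollment 4 (Nate): course_id=2 -> matches Economics
  - enrollment 5 (Aaron): course_id=NULL, no match -> kept with NULL
  - enrollment 6 (Beth): course_id=5 -> matches Biology
All 6 rows appear; 2 have NULL course.

SQL:
SELECT a.student, b.title AS course
FROM enrollments a
LEFT JOIN courses b ON a.course_id = b.id

Result:
student | course    
--------+-----------
Tina    | NULL      
Hank    | Statistics
Helen   | Chemistry 
Nate    | Economics 
Aaron   | NULL      
Beth    | Biology   


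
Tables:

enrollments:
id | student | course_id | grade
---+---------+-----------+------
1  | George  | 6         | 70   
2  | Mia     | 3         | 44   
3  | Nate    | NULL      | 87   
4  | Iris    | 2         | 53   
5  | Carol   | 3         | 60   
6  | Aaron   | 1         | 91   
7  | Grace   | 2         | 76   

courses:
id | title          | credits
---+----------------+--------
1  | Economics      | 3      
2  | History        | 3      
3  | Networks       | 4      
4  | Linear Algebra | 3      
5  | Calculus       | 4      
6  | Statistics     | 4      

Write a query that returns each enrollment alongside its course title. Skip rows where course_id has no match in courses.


INNER JOIN keeps only enrollments rows whose course_id matches an id in courses. Walk through each enrollment:
  - enrollment 1 (George): course_id=6 -> matches Statistics
  - enrollment 2 (Mia): course_id=3 -> matches Networks
  - enrollment 3 (Nate): course_id=NULL, no match -> dropped
  - enrollment 4 (Iris): course_id=2 -> matches History
  - enrollment 5 (Carol): course_id=3 -> matches Networks
  - enrollment 6 (Aaron): course_id=1 -> matches Economics
  - enrollment 7 (Grace): course_id=2 -> matches History
So 1 of 7 rows is dropped.

SQL:
SELECT a.student, b.title AS course
FROM enrollments a
INNER JOIN courses b ON a.course_id = b.id

Result:
student | course    
--------+-----------
George  | Statistics
Mia     | Networks  
Iris    | History   
Carol   | Networks  
Aaron   | Economics 
Grace   | History   


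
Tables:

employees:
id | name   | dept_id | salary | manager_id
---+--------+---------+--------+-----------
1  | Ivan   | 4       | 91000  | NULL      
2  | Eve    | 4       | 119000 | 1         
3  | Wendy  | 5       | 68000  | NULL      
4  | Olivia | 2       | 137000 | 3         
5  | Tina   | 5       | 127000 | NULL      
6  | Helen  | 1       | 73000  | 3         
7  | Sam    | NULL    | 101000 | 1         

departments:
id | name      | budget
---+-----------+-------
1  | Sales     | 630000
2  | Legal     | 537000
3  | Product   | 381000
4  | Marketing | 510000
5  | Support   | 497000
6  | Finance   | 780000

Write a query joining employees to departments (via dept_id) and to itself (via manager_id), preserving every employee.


Two LEFT JOINs from the same base table employees: one to departments via dept_id, one to employees itself via manager_id. Both are LEFT so every employee is preserved.
Match against departments:
  - employee 1 (Ivan): dept_id=4 -> matches Marketing
  - employee 2 (Eve): dept_id=4 -> matches Marketing
  - employee 3 (Wendy): dept_id=5 -> matches Support
  - employee 4 (Olivia): dept_id=2 -> matches Legal
  - employee 5 (Tina): dept_id=5 -> matches Support
  - employee 6 (Helen): dept_id=1 -> matches Sales
  - employee 7 (Sam): dept_id=NULL, no match -> kept with NULL
Match against employees (self):
  - employee 1 (Ivan): manager_id=NULL -> NULL
  - employee 2 (Eve): manager_id=1 -> Ivan
  - employee 3 (Wendy): manager_id=NULL -> NULL
  - employee 4 (Olivia): manager_id=3 -> Wendy
  - employee 5 (Tina): manager_id=NULL -> NULL
  - employee 6 (Helen): manager_id=3 -> Wendy
  - employee 7 (Sam): manager_id=1 -> Ivan

SQL:
SELECT a.name, b.name AS department, c.name AS manager
FROM employees a
LEFT JOIN departments b ON a.dept_id = b.id
LEFT JOIN employees c ON a.manager_id = c.id

Result:
name   | department | manager
-------+------------+--------
Ivan   | Marketing  | NULL   
Eve    | Marketing  | Ivan   
Wendy  | Support    | NULL   
Olivia | Legal      | Wendy  
Tina   | Support    | NULL   
Helen  | Sales      | Wendy  
Sam    | NULL       | Ivan   


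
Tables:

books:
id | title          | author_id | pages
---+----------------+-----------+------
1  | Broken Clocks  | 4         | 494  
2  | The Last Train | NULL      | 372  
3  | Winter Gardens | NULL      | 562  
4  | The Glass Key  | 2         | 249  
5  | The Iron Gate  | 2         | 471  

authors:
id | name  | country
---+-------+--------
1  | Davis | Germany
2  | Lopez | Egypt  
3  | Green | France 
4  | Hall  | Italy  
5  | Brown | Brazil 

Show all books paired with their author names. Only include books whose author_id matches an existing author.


INNER JOIN keeps only books rows whose author_id matches an id in authors. Walk through each book:
  - book 1 (Broken Clocks): author_id=4 -> matches Hall
  - book 2 (The Last Train): author_id=NULL, no match -> dropped
  - book 3 (Winter Gardens): author_id=NULL, no match -> dropped
  - book 4 (The Glass Key): author_id=2 -> matches Lopez
  - book 5 (The Iron Gate): author_id=2 -> matches Lopez
So 2 of 5 rows are dropped.

SQL:
SELECT a.title, b.name AS author
FROM books a
INNER JOIN authors b ON a.author_id = b.id

Result:
title         | author
--------------+-------
Broken Clocks | Hall  
The Glass Key | Lopez 
The Iron Gate | Lopez 


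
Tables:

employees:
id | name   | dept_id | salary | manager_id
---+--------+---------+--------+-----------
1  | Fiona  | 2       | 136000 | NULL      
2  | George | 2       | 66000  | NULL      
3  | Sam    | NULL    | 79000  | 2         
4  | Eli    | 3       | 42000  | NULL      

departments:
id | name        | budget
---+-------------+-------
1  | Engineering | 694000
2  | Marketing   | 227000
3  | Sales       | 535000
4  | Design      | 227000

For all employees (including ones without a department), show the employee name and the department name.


LEFT JOIN keeps every row from employees (the left table); where dept_id has no match in departments, the department columns become NULL. Walk through each employee:
  - employee 1 (Fiona): dept_id=2 -> matches Marketing
  - employee 2 (George): dept_id=2 -> matches Marketing
  - employee 3 (Sam): dept_id=NULL, no match -> kept with NULL
  - employee 4 (Eli): dept_id=3 -> matches Sales
All 4 rows appear; 1 has NULL department.

SQL:
SELECT a.name, b.name AS department
FROM employees a
LEFT JOIN departments b ON a.dept_id = b.id

Result:
name   | department
-------+-----------
Fiona  | Marketing 
George | Marketing 
Sam    | NULL      
Eli    | Sales     


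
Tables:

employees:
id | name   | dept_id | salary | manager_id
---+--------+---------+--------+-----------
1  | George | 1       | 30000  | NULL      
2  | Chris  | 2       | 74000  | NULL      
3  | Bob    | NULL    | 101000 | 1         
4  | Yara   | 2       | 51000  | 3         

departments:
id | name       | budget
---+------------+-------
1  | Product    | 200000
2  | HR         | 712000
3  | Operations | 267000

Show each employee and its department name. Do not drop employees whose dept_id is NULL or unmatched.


LEFT JOIN keeps every row from employees (the left table); where dept_id has no match in departments, the department columns become NULL. Walk through each employee:
  - employee 1 (George): dept_id=1 -> matches Product
  - employee 2 (Chris): dept_id=2 -> matches HR
  - employee 3 (Bob): dept_id=NULL, no match -> kept with NULL
  - employee 4 (Yara): dept_id=2 -> matches HR
All 4 rows appear; 1 has NULL department.

SQL:
SELECT a.name, b.name AS department
FROM employees a
LEFT JOIN departments b ON a.dept_id = b.id

Result:
name   | department
-------+-----------
George | Product   
Chris  | HR        
Bob    | NULL      
Yara   | HR        


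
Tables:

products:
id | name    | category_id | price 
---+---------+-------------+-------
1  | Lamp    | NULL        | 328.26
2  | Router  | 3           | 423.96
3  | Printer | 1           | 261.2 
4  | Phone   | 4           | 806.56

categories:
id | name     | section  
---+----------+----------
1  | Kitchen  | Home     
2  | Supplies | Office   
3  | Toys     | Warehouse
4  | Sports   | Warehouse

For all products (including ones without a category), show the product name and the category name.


LEFT JOIN keeps every row from products (the left table); where category_id has no match in categories, the category columns become NULL. Walk through each product:
  - product 1 (Lamp): category_id=NULL, no match -> kept with NULL
  - product 2 (Router): category_id=3 -> matches Toys
  - product 3 (Printer): category_id=1 -> matches Kitchen
  - product 4 (Phone): category_id=4 -> matches Sports
All 4 rows appear; 1 has NULL category.

SQL:
SELECT a.name, b.name AS category
FROM products a
LEFT JOIN categories b ON a.category_id = b.id

Result:
name    | category
--------+---------
Lamp    | NULL    
Router  | Toys    
Printer | Kitchen 
Phone   | Sports  
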